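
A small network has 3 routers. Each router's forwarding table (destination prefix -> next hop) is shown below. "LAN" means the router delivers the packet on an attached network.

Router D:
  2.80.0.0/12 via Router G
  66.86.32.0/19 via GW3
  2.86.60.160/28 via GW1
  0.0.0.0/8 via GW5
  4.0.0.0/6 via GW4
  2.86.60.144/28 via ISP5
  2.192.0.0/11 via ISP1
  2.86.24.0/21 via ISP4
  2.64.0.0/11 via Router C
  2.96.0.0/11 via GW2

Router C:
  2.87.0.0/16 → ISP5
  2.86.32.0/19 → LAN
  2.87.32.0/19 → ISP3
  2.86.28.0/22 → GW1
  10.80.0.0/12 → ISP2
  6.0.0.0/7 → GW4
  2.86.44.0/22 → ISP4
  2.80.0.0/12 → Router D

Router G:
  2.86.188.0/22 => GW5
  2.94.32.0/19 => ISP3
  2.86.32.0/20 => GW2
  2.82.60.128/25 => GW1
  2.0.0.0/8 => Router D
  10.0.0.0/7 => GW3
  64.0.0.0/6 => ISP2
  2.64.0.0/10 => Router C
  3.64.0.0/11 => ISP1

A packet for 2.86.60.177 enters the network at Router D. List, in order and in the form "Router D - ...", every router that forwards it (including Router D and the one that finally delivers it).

At Router D: longest match for 2.86.60.177 is 2.80.0.0/12 -> Router G
At Router G: longest match for 2.86.60.177 is 2.64.0.0/10 -> Router C
At Router C: longest match for 2.86.60.177 is 2.86.32.0/19 -> LAN

Router D - Router G - Router C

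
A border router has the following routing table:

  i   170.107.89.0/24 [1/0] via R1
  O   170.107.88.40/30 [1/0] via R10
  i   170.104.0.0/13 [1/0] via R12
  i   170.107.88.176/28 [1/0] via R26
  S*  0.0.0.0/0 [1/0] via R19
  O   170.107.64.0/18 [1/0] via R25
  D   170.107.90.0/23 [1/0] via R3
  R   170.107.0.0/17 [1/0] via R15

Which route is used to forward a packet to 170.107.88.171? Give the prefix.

170.107.64.0/18

Entries matching 170.107.88.171:
  0.0.0.0/0 (default, matches everything)
  170.104.0.0/13 (170.104.0.0 - 170.111.255.255)
  170.107.0.0/17 (170.107.0.0 - 170.107.127.255)
  170.107.64.0/18 (170.107.64.0 - 170.107.127.255)
Most specific is 170.107.64.0/18.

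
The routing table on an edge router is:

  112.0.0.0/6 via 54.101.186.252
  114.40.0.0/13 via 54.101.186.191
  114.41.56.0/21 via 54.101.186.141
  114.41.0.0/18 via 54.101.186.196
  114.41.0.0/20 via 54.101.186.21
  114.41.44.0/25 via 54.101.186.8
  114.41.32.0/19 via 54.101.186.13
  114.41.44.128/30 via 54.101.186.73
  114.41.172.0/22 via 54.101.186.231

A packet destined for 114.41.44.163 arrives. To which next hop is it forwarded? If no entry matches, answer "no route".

Routes whose prefix contains 114.41.44.163:
  112.0.0.0/6 (112.0.0.0 - 115.255.255.255) -> 54.101.186.252
  114.40.0.0/13 (114.40.0.0 - 114.47.255.255) -> 54.101.186.191
  114.41.0.0/18 (114.41.0.0 - 114.41.63.255) -> 54.101.186.196
  114.41.32.0/19 (114.41.32.0 - 114.41.63.255) -> 54.101.186.13
More-specific entries that do NOT match:
  114.41.44.128/30 (114.41.44.128 - 114.41.44.131) does not contain 114.41.44.163
  114.41.44.0/25 (114.41.44.0 - 114.41.44.127) does not contain 114.41.44.163
  114.41.172.0/22 (114.41.172.0 - 114.41.175.255) does not contain 114.41.44.163
  114.41.56.0/21 (114.41.56.0 - 114.41.63.255) does not contain 114.41.44.163
  114.41.0.0/20 (114.41.0.0 - 114.41.15.255) does not contain 114.41.44.163
Longest matching prefix is /19 -> next hop 54.101.186.13.

54.101.186.13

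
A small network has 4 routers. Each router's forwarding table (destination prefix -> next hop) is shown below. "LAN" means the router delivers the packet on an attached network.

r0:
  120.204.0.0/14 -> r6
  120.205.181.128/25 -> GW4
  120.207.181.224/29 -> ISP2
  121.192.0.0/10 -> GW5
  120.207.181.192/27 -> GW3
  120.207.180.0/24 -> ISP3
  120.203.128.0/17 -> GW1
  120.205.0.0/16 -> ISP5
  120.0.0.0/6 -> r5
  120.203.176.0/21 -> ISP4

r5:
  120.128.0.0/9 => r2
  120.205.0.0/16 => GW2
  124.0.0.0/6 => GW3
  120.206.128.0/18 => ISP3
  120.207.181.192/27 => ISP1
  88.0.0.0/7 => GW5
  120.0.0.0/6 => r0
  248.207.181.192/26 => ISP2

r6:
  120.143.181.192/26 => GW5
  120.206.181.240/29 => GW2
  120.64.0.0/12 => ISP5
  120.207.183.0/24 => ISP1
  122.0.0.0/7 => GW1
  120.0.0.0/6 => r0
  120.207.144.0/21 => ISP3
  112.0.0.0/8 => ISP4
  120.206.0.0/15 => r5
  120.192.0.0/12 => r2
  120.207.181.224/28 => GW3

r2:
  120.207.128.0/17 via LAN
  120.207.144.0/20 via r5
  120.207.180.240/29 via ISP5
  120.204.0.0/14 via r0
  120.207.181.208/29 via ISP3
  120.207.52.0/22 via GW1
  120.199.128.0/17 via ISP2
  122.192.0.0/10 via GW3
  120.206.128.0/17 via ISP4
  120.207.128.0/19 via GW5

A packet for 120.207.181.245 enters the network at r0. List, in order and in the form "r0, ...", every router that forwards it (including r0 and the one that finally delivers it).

At r0: longest match for 120.207.181.245 is 120.204.0.0/14 -> r6
At r6: longest match for 120.207.181.245 is 120.206.0.0/15 -> r5
At r5: longest match for 120.207.181.245 is 120.128.0.0/9 -> r2
At r2: longest match for 120.207.181.245 is 120.207.128.0/17 -> LAN

r0, r6, r5, r2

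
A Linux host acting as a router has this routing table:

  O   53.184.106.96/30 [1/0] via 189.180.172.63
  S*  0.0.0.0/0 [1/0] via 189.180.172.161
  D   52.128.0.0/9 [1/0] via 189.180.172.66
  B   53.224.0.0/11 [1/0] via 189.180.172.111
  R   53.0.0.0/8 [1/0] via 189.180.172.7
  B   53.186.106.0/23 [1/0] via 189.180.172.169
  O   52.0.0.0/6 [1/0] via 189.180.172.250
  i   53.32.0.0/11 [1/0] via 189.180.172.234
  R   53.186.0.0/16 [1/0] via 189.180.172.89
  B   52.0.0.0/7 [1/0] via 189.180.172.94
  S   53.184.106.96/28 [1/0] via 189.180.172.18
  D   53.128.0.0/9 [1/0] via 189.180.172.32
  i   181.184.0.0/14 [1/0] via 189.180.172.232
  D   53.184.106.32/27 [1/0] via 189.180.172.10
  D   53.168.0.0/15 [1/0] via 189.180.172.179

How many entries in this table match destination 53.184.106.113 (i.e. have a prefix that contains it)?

5

Prefixes containing 53.184.106.113:
  0.0.0.0/0 (default, matches everything)
  52.0.0.0/6 (52.0.0.0 - 55.255.255.255)
  52.0.0.0/7 (52.0.0.0 - 53.255.255.255)
  53.0.0.0/8 (53.0.0.0 - 53.255.255.255)
  53.128.0.0/9 (53.128.0.0 - 53.255.255.255)
Total matching entries: 5.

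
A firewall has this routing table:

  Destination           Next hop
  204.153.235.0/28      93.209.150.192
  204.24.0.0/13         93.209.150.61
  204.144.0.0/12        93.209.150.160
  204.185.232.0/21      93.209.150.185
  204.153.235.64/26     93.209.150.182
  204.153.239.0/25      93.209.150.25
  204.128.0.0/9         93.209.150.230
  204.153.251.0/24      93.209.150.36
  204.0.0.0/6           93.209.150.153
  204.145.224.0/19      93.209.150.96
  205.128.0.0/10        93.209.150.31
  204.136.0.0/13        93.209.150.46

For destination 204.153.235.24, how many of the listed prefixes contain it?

Prefixes containing 204.153.235.24:
  204.0.0.0/6 (204.0.0.0 - 207.255.255.255)
  204.128.0.0/9 (204.128.0.0 - 204.255.255.255)
  204.144.0.0/12 (204.144.0.0 - 204.159.255.255)
Total matching entries: 3.

3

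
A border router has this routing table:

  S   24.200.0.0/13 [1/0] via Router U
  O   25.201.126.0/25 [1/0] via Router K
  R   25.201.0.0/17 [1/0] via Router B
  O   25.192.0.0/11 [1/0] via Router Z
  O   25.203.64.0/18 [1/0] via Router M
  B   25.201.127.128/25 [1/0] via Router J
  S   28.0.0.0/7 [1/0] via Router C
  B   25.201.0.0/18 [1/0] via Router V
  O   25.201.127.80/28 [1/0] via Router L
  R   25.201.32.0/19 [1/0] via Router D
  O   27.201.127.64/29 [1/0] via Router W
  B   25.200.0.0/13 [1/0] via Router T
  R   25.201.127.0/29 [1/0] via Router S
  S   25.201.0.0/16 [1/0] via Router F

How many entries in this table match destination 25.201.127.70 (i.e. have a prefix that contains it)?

4

Prefixes containing 25.201.127.70:
  25.192.0.0/11 (25.192.0.0 - 25.223.255.255)
  25.200.0.0/13 (25.200.0.0 - 25.207.255.255)
  25.201.0.0/16 (25.201.0.0 - 25.201.255.255)
  25.201.0.0/17 (25.201.0.0 - 25.201.127.255)
Total matching entries: 4.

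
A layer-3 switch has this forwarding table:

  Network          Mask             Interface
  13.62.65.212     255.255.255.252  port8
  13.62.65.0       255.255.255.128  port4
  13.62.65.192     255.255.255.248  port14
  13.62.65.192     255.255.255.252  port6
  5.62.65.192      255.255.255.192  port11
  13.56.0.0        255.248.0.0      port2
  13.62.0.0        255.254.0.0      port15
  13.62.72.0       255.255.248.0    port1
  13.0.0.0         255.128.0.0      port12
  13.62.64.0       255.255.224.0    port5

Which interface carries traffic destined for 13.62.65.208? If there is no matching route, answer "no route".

port5

Routes whose prefix contains 13.62.65.208:
  13.0.0.0/9 (13.0.0.0 - 13.127.255.255) -> port12
  13.56.0.0/13 (13.56.0.0 - 13.63.255.255) -> port2
  13.62.0.0/15 (13.62.0.0 - 13.63.255.255) -> port15
  13.62.64.0/19 (13.62.64.0 - 13.62.95.255) -> port5
More-specific entries that do NOT match:
  13.62.65.212/30 (13.62.65.212 - 13.62.65.215) does not contain 13.62.65.208
  13.62.65.192/30 (13.62.65.192 - 13.62.65.195) does not contain 13.62.65.208
  13.62.65.192/29 (13.62.65.192 - 13.62.65.199) does not contain 13.62.65.208
  5.62.65.192/26 (5.62.65.192 - 5.62.65.255) does not contain 13.62.65.208
  13.62.65.0/25 (13.62.65.0 - 13.62.65.127) does not contain 13.62.65.208
  13.62.72.0/21 (13.62.72.0 - 13.62.79.255) does not contain 13.62.65.208
Longest matching prefix is /19 -> interface port5.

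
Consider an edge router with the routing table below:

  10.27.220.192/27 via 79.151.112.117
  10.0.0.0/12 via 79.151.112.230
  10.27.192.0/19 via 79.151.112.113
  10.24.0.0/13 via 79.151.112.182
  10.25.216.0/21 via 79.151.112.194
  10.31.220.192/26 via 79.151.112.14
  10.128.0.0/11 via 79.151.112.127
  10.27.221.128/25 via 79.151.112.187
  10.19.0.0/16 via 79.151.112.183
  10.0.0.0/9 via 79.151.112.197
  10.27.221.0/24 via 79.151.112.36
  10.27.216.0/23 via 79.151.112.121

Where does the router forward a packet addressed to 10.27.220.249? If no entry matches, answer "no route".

Routes whose prefix contains 10.27.220.249:
  10.0.0.0/9 (10.0.0.0 - 10.127.255.255) -> 79.151.112.197
  10.24.0.0/13 (10.24.0.0 - 10.31.255.255) -> 79.151.112.182
  10.27.192.0/19 (10.27.192.0 - 10.27.223.255) -> 79.151.112.113
More-specific entries that do NOT match:
  10.27.220.192/27 (10.27.220.192 - 10.27.220.223) does not contain 10.27.220.249
  10.31.220.192/26 (10.31.220.192 - 10.31.220.255) does not contain 10.27.220.249
  10.27.221.128/25 (10.27.221.128 - 10.27.221.255) does not contain 10.27.220.249
  10.27.221.0/24 (10.27.221.0 - 10.27.221.255) does not contain 10.27.220.249
  10.27.216.0/23 (10.27.216.0 - 10.27.217.255) does not contain 10.27.220.249
  10.25.216.0/21 (10.25.216.0 - 10.25.223.255) does not contain 10.27.220.249
Longest matching prefix is /19 -> next hop 79.151.112.113.

79.151.112.113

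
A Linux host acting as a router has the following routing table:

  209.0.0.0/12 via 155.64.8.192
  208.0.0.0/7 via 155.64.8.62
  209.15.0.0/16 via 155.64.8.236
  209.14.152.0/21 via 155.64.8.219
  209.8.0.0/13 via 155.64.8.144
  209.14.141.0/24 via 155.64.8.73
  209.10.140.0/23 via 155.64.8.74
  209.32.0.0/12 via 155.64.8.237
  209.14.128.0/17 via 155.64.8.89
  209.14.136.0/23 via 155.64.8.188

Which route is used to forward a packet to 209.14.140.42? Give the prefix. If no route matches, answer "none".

Entries matching 209.14.140.42:
  208.0.0.0/7 (208.0.0.0 - 209.255.255.255)
  209.0.0.0/12 (209.0.0.0 - 209.15.255.255)
  209.8.0.0/13 (209.8.0.0 - 209.15.255.255)
  209.14.128.0/17 (209.14.128.0 - 209.14.255.255)
Most specific is 209.14.128.0/17.

209.14.128.0/17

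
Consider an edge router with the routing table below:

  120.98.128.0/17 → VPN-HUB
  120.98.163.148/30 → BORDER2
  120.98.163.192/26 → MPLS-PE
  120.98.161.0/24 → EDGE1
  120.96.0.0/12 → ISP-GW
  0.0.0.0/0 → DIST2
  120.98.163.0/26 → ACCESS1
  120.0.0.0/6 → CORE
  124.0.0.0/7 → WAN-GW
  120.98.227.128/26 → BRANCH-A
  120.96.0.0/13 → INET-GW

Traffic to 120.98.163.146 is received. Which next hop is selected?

Routes whose prefix contains 120.98.163.146:
  0.0.0.0/0 (default, matches everything) -> DIST2
  120.0.0.0/6 (120.0.0.0 - 123.255.255.255) -> CORE
  120.96.0.0/12 (120.96.0.0 - 120.111.255.255) -> ISP-GW
  120.96.0.0/13 (120.96.0.0 - 120.103.255.255) -> INET-GW
  120.98.128.0/17 (120.98.128.0 - 120.98.255.255) -> VPN-HUB
More-specific entries that do NOT match:
  120.98.163.148/30 (120.98.163.148 - 120.98.163.151) does not contain 120.98.163.146
  120.98.163.192/26 (120.98.163.192 - 120.98.163.255) does not contain 120.98.163.146
  120.98.163.0/26 (120.98.163.0 - 120.98.163.63) does not contain 120.98.163.146
  120.98.227.128/26 (120.98.227.128 - 120.98.227.191) does not contain 120.98.163.146
  120.98.161.0/24 (120.98.161.0 - 120.98.161.255) does not contain 120.98.163.146
Longest matching prefix is /17 -> next hop VPN-HUB.

VPN-HUB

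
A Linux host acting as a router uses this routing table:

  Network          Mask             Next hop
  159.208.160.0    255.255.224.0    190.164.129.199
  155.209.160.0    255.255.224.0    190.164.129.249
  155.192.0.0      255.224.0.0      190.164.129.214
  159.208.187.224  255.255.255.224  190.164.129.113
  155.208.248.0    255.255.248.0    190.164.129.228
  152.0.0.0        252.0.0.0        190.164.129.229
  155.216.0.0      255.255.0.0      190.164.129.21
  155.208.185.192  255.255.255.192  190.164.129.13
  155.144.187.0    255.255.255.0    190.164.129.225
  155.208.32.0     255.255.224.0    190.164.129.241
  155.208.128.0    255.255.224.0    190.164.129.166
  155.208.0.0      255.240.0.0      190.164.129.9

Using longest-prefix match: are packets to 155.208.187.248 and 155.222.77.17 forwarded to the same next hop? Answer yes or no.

155.208.187.248: longest match 155.208.0.0/12 -> 190.164.129.9
155.222.77.17: longest match 155.208.0.0/12 -> 190.164.129.9

yes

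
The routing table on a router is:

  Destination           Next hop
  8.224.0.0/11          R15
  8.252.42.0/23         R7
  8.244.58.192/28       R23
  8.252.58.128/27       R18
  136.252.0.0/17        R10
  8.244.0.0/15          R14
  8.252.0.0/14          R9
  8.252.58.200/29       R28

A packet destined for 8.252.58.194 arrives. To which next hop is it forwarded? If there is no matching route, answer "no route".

Routes whose prefix contains 8.252.58.194:
  8.224.0.0/11 (8.224.0.0 - 8.255.255.255) -> R15
  8.252.0.0/14 (8.252.0.0 - 8.255.255.255) -> R9
More-specific entries that do NOT match:
  8.252.58.200/29 (8.252.58.200 - 8.252.58.207) does not contain 8.252.58.194
  8.244.58.192/28 (8.244.58.192 - 8.244.58.207) does not contain 8.252.58.194
  8.252.58.128/27 (8.252.58.128 - 8.252.58.159) does not contain 8.252.58.194
  8.252.42.0/23 (8.252.42.0 - 8.252.43.255) does not contain 8.252.58.194
  136.252.0.0/17 (136.252.0.0 - 136.252.127.255) does not contain 8.252.58.194
  8.244.0.0/15 (8.244.0.0 - 8.245.255.255) does not contain 8.252.58.194
Longest matching prefix is /14 -> next hop R9.

R9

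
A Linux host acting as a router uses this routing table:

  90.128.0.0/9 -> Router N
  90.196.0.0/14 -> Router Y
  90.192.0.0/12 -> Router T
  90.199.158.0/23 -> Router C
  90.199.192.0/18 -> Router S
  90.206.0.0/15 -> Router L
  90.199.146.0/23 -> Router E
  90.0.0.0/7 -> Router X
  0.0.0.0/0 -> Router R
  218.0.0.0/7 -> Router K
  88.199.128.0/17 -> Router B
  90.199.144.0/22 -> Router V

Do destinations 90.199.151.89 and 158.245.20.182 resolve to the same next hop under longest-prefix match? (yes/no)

90.199.151.89: longest match 90.196.0.0/14 -> Router Y
158.245.20.182: longest match 0.0.0.0/0 -> Router R

no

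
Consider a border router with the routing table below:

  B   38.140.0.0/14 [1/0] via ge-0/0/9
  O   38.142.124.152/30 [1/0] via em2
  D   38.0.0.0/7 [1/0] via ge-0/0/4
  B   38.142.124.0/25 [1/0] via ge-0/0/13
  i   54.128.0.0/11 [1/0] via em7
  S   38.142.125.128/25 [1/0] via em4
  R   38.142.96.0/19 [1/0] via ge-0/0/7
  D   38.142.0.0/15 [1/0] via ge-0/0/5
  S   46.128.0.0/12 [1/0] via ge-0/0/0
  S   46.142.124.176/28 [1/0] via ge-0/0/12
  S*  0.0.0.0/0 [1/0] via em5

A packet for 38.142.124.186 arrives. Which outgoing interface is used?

ge-0/0/7

Routes whose prefix contains 38.142.124.186:
  0.0.0.0/0 (default, matches everything) -> em5
  38.0.0.0/7 (38.0.0.0 - 39.255.255.255) -> ge-0/0/4
  38.140.0.0/14 (38.140.0.0 - 38.143.255.255) -> ge-0/0/9
  38.142.0.0/15 (38.142.0.0 - 38.143.255.255) -> ge-0/0/5
  38.142.96.0/19 (38.142.96.0 - 38.142.127.255) -> ge-0/0/7
More-specific entries that do NOT match:
  38.142.124.152/30 (38.142.124.152 - 38.142.124.155) does not contain 38.142.124.186
  46.142.124.176/28 (46.142.124.176 - 46.142.124.191) does not contain 38.142.124.186
  38.142.124.0/25 (38.142.124.0 - 38.142.124.127) does not contain 38.142.124.186
  38.142.125.128/25 (38.142.125.128 - 38.142.125.255) does not contain 38.142.124.186
Longest matching prefix is /19 -> interface ge-0/0/7.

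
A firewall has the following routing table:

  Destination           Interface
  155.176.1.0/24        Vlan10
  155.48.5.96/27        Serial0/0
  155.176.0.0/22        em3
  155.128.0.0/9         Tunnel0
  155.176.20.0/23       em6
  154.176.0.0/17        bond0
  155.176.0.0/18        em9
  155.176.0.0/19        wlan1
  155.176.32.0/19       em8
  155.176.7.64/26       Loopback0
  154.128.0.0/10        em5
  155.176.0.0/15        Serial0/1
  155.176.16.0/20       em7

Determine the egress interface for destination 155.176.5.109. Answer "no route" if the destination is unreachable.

Routes whose prefix contains 155.176.5.109:
  155.128.0.0/9 (155.128.0.0 - 155.255.255.255) -> Tunnel0
  155.176.0.0/15 (155.176.0.0 - 155.177.255.255) -> Serial0/1
  155.176.0.0/18 (155.176.0.0 - 155.176.63.255) -> em9
  155.176.0.0/19 (155.176.0.0 - 155.176.31.255) -> wlan1
More-specific entries that do NOT match:
  155.48.5.96/27 (155.48.5.96 - 155.48.5.127) does not contain 155.176.5.109
  155.176.7.64/26 (155.176.7.64 - 155.176.7.127) does not contain 155.176.5.109
  155.176.1.0/24 (155.176.1.0 - 155.176.1.255) does not contain 155.176.5.109
  155.176.20.0/23 (155.176.20.0 - 155.176.21.255) does not contain 155.176.5.109
  155.176.0.0/22 (155.176.0.0 - 155.176.3.255) does not contain 155.176.5.109
  155.176.16.0/20 (155.176.16.0 - 155.176.31.255) does not contain 155.176.5.109
Longest matching prefix is /19 -> interface wlan1.

wlan1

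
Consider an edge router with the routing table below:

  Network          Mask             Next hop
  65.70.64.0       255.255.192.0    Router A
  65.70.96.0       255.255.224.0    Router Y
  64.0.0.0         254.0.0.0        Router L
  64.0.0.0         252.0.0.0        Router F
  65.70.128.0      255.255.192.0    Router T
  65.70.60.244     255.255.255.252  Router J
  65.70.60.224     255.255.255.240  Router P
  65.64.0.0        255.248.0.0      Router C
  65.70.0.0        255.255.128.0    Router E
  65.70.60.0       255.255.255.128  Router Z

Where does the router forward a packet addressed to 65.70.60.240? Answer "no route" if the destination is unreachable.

Router E

Routes whose prefix contains 65.70.60.240:
  64.0.0.0/6 (64.0.0.0 - 67.255.255.255) -> Router F
  64.0.0.0/7 (64.0.0.0 - 65.255.255.255) -> Router L
  65.64.0.0/13 (65.64.0.0 - 65.71.255.255) -> Router C
  65.70.0.0/17 (65.70.0.0 - 65.70.127.255) -> Router E
More-specific entries that do NOT match:
  65.70.60.244/30 (65.70.60.244 - 65.70.60.247) does not contain 65.70.60.240
  65.70.60.224/28 (65.70.60.224 - 65.70.60.239) does not contain 65.70.60.240
  65.70.60.0/25 (65.70.60.0 - 65.70.60.127) does not contain 65.70.60.240
  65.70.96.0/19 (65.70.96.0 - 65.70.127.255) does not contain 65.70.60.240
  65.70.64.0/18 (65.70.64.0 - 65.70.127.255) does not contain 65.70.60.240
  65.70.128.0/18 (65.70.128.0 - 65.70.191.255) does not contain 65.70.60.240
Longest matching prefix is /17 -> next hop Router E.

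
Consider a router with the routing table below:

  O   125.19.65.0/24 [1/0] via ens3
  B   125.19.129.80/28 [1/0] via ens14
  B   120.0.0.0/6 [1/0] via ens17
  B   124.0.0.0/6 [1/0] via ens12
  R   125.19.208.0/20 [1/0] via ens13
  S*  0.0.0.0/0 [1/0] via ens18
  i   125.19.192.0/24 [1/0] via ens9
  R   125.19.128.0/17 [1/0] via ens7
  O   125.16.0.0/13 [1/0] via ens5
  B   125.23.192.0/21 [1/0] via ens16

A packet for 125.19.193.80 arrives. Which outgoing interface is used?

Routes whose prefix contains 125.19.193.80:
  0.0.0.0/0 (default, matches everything) -> ens18
  124.0.0.0/6 (124.0.0.0 - 127.255.255.255) -> ens12
  125.16.0.0/13 (125.16.0.0 - 125.23.255.255) -> ens5
  125.19.128.0/17 (125.19.128.0 - 125.19.255.255) -> ens7
More-specific entries that do NOT match:
  125.19.129.80/28 (125.19.129.80 - 125.19.129.95) does not contain 125.19.193.80
  125.19.65.0/24 (125.19.65.0 - 125.19.65.255) does not contain 125.19.193.80
  125.19.192.0/24 (125.19.192.0 - 125.19.192.255) does not contain 125.19.193.80
  125.23.192.0/21 (125.23.192.0 - 125.23.199.255) does not contain 125.19.193.80
  125.19.208.0/20 (125.19.208.0 - 125.19.223.255) does not contain 125.19.193.80
Longest matching prefix is /17 -> interface ens7.

ens7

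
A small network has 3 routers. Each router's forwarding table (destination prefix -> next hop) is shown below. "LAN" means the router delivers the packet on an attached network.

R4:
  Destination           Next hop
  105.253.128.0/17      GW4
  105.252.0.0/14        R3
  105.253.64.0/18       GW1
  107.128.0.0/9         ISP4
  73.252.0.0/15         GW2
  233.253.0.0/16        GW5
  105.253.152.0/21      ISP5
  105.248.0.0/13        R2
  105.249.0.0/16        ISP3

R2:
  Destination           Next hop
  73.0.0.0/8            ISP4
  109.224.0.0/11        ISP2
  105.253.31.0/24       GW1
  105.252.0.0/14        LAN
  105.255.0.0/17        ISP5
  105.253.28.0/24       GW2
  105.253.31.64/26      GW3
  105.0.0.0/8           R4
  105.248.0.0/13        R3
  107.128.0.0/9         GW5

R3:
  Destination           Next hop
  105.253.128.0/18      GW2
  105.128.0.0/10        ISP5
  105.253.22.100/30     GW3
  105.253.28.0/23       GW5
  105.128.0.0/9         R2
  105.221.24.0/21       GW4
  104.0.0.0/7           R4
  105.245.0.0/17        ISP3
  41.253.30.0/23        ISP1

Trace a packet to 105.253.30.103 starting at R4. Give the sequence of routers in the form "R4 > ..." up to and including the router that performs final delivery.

At R4: longest match for 105.253.30.103 is 105.252.0.0/14 -> R3
At R3: longest match for 105.253.30.103 is 105.128.0.0/9 -> R2
At R2: longest match for 105.253.30.103 is 105.252.0.0/14 -> LAN

R4 > R3 > R2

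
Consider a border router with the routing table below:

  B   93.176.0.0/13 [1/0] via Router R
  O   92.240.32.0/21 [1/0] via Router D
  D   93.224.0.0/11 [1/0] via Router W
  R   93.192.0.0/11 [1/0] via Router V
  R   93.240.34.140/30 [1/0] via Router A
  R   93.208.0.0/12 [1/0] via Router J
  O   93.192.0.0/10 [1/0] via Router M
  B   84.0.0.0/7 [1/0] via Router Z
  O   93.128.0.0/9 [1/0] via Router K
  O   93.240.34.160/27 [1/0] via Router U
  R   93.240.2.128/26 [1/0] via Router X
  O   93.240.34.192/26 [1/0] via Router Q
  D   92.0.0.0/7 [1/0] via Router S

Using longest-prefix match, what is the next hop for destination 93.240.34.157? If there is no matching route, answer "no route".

Routes whose prefix contains 93.240.34.157:
  92.0.0.0/7 (92.0.0.0 - 93.255.255.255) -> Router S
  93.128.0.0/9 (93.128.0.0 - 93.255.255.255) -> Router K
  93.192.0.0/10 (93.192.0.0 - 93.255.255.255) -> Router M
  93.224.0.0/11 (93.224.0.0 - 93.255.255.255) -> Router W
More-specific entries that do NOT match:
  93.240.34.140/30 (93.240.34.140 - 93.240.34.143) does not contain 93.240.34.157
  93.240.34.160/27 (93.240.34.160 - 93.240.34.191) does not contain 93.240.34.157
  93.240.2.128/26 (93.240.2.128 - 93.240.2.191) does not contain 93.240.34.157
  93.240.34.192/26 (93.240.34.192 - 93.240.34.255) does not contain 93.240.34.157
  92.240.32.0/21 (92.240.32.0 - 92.240.39.255) does not contain 93.240.34.157
  93.176.0.0/13 (93.176.0.0 - 93.183.255.255) does not contain 93.240.34.157
  93.208.0.0/12 (93.208.0.0 - 93.223.255.255) does not contain 93.240.34.157
Longest matching prefix is /11 -> next hop Router W.

Router W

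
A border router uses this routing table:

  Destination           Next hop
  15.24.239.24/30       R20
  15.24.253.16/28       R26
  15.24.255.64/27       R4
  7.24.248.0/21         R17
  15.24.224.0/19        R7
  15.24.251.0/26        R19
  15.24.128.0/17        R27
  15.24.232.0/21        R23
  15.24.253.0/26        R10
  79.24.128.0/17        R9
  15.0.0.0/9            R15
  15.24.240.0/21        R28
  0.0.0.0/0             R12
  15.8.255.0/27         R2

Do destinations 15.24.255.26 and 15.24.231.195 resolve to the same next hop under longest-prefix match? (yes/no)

yes

15.24.255.26: longest match 15.24.224.0/19 -> R7
15.24.231.195: longest match 15.24.224.0/19 -> R7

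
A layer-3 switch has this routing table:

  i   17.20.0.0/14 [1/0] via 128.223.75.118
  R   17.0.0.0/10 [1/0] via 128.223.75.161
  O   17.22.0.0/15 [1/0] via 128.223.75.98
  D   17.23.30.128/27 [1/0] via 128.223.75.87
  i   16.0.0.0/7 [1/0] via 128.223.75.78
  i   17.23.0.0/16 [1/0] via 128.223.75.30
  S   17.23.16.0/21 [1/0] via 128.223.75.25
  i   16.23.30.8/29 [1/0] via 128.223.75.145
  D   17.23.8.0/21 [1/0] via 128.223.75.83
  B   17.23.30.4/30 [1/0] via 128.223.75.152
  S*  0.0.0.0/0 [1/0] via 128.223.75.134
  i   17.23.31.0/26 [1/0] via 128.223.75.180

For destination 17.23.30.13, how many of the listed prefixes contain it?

6

Prefixes containing 17.23.30.13:
  0.0.0.0/0 (default, matches everything)
  16.0.0.0/7 (16.0.0.0 - 17.255.255.255)
  17.0.0.0/10 (17.0.0.0 - 17.63.255.255)
  17.20.0.0/14 (17.20.0.0 - 17.23.255.255)
  17.22.0.0/15 (17.22.0.0 - 17.23.255.255)
  17.23.0.0/16 (17.23.0.0 - 17.23.255.255)
Total matching entries: 6.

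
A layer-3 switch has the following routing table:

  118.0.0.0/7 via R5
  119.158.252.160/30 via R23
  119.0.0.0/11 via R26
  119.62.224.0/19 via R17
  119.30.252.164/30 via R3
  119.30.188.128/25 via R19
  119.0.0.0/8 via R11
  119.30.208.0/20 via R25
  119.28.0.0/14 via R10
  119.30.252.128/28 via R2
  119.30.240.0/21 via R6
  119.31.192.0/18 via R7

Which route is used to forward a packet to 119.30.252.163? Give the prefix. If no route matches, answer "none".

119.28.0.0/14

Entries matching 119.30.252.163:
  118.0.0.0/7 (118.0.0.0 - 119.255.255.255)
  119.0.0.0/8 (119.0.0.0 - 119.255.255.255)
  119.0.0.0/11 (119.0.0.0 - 119.31.255.255)
  119.28.0.0/14 (119.28.0.0 - 119.31.255.255)
Most specific is 119.28.0.0/14.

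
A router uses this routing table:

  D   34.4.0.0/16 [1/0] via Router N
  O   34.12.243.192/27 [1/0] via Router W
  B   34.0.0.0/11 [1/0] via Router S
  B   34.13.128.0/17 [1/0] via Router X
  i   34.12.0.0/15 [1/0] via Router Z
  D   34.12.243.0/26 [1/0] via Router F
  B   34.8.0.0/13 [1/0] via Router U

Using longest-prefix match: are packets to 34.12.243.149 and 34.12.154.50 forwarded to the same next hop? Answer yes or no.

34.12.243.149: longest match 34.12.0.0/15 -> Router Z
34.12.154.50: longest match 34.12.0.0/15 -> Router Z

yes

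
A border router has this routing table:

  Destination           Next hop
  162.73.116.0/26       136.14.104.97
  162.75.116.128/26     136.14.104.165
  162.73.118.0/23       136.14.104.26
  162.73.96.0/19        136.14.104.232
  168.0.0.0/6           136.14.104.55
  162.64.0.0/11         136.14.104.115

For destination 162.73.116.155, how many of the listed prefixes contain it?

2

Prefixes containing 162.73.116.155:
  162.64.0.0/11 (162.64.0.0 - 162.95.255.255)
  162.73.96.0/19 (162.73.96.0 - 162.73.127.255)
Total matching entries: 2.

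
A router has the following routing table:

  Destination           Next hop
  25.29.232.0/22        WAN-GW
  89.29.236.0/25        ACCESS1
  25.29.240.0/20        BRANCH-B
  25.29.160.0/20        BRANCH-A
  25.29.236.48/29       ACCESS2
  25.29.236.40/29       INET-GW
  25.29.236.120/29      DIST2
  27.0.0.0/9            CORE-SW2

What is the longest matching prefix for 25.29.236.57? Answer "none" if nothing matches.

none

25.29.236.57 is outside every listed prefix and there is no default route.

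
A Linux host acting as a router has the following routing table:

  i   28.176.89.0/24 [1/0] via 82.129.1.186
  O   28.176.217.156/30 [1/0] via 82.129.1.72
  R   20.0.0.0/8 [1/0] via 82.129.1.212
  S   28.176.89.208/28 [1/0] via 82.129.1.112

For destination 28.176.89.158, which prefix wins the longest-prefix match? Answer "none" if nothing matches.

28.176.89.0/24

Entries matching 28.176.89.158:
  28.176.89.0/24 (28.176.89.0 - 28.176.89.255)
Most specific is 28.176.89.0/24.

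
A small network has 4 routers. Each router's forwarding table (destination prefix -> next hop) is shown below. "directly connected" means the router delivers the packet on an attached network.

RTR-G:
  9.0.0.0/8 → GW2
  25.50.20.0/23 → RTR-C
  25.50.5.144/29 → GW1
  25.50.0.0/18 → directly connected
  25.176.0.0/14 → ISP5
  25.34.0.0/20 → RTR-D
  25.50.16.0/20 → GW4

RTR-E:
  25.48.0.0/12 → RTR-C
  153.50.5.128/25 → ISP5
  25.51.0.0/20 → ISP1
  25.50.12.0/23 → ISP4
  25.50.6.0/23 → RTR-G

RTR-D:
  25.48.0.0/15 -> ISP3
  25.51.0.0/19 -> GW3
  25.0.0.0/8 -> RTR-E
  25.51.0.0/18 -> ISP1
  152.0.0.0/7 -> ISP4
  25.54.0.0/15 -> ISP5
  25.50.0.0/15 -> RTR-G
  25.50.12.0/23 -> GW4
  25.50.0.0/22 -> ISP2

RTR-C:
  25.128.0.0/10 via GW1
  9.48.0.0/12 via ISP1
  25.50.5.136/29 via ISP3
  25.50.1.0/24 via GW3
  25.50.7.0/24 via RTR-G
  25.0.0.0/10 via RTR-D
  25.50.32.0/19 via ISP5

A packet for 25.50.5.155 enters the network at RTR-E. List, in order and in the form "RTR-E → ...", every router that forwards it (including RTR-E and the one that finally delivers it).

At RTR-E: longest match for 25.50.5.155 is 25.48.0.0/12 -> RTR-C
At RTR-C: longest match for 25.50.5.155 is 25.0.0.0/10 -> RTR-D
At RTR-D: longest match for 25.50.5.155 is 25.50.0.0/15 -> RTR-G
At RTR-G: longest match for 25.50.5.155 is 25.50.0.0/18 -> directly connected

RTR-E → RTR-C → RTR-D → RTR-G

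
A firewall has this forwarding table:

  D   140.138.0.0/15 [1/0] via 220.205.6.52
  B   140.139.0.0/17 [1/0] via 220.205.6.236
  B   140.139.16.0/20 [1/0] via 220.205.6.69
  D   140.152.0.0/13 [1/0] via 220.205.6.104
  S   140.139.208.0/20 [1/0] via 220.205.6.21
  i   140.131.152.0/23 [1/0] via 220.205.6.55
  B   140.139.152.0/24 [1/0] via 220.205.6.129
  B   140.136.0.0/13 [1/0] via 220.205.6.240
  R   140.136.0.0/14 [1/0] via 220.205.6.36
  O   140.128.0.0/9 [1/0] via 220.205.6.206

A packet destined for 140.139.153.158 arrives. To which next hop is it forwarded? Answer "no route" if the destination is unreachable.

220.205.6.52

Routes whose prefix contains 140.139.153.158:
  140.128.0.0/9 (140.128.0.0 - 140.255.255.255) -> 220.205.6.206
  140.136.0.0/13 (140.136.0.0 - 140.143.255.255) -> 220.205.6.240
  140.136.0.0/14 (140.136.0.0 - 140.139.255.255) -> 220.205.6.36
  140.138.0.0/15 (140.138.0.0 - 140.139.255.255) -> 220.205.6.52
More-specific entries that do NOT match:
  140.139.152.0/24 (140.139.152.0 - 140.139.152.255) does not contain 140.139.153.158
  140.131.152.0/23 (140.131.152.0 - 140.131.153.255) does not contain 140.139.153.158
  140.139.16.0/20 (140.139.16.0 - 140.139.31.255) does not contain 140.139.153.158
  140.139.208.0/20 (140.139.208.0 - 140.139.223.255) does not contain 140.139.153.158
  140.139.0.0/17 (140.139.0.0 - 140.139.127.255) does not contain 140.139.153.158
Longest matching prefix is /15 -> next hop 220.205.6.52.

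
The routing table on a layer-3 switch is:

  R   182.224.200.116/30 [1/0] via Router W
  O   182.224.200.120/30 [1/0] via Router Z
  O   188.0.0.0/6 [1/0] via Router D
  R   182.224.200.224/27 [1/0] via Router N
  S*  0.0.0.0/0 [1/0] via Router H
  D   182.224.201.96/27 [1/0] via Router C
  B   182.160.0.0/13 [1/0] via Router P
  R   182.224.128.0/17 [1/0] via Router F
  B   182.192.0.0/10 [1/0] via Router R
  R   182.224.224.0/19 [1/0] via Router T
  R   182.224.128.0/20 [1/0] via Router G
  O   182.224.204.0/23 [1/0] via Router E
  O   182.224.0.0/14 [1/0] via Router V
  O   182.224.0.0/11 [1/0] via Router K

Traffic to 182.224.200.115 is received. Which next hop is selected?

Router F

Routes whose prefix contains 182.224.200.115:
  0.0.0.0/0 (default, matches everything) -> Router H
  182.192.0.0/10 (182.192.0.0 - 182.255.255.255) -> Router R
  182.224.0.0/11 (182.224.0.0 - 182.255.255.255) -> Router K
  182.224.0.0/14 (182.224.0.0 - 182.227.255.255) -> Router V
  182.224.128.0/17 (182.224.128.0 - 182.224.255.255) -> Router F
More-specific entries that do NOT match:
  182.224.200.116/30 (182.224.200.116 - 182.224.200.119) does not contain 182.224.200.115
  182.224.200.120/30 (182.224.200.120 - 182.224.200.123) does not contain 182.224.200.115
  182.224.200.224/27 (182.224.200.224 - 182.224.200.255) does not contain 182.224.200.115
  182.224.201.96/27 (182.224.201.96 - 182.224.201.127) does not contain 182.224.200.115
  182.224.204.0/23 (182.224.204.0 - 182.224.205.255) does not contain 182.224.200.115
  182.224.128.0/20 (182.224.128.0 - 182.224.143.255) does not contain 182.224.200.115
  182.224.224.0/19 (182.224.224.0 - 182.224.255.255) does not contain 182.224.200.115
Longest matching prefix is /17 -> next hop Router F.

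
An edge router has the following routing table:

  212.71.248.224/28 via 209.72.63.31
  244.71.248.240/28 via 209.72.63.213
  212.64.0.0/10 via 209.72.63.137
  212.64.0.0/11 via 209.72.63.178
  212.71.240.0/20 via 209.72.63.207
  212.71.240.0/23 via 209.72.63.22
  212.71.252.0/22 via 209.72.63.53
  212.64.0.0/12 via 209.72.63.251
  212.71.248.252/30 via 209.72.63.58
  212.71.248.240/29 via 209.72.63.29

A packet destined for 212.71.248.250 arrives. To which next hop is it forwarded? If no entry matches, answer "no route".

209.72.63.207

Routes whose prefix contains 212.71.248.250:
  212.64.0.0/10 (212.64.0.0 - 212.127.255.255) -> 209.72.63.137
  212.64.0.0/11 (212.64.0.0 - 212.95.255.255) -> 209.72.63.178
  212.64.0.0/12 (212.64.0.0 - 212.79.255.255) -> 209.72.63.251
  212.71.240.0/20 (212.71.240.0 - 212.71.255.255) -> 209.72.63.207
More-specific entries that do NOT match:
  212.71.248.252/30 (212.71.248.252 - 212.71.248.255) does not contain 212.71.248.250
  212.71.248.240/29 (212.71.248.240 - 212.71.248.247) does not contain 212.71.248.250
  212.71.248.224/28 (212.71.248.224 - 212.71.248.239) does not contain 212.71.248.250
  244.71.248.240/28 (244.71.248.240 - 244.71.248.255) does not contain 212.71.248.250
  212.71.240.0/23 (212.71.240.0 - 212.71.241.255) does not contain 212.71.248.250
  212.71.252.0/22 (212.71.252.0 - 212.71.255.255) does not contain 212.71.248.250
Longest matching prefix is /20 -> next hop 209.72.63.207.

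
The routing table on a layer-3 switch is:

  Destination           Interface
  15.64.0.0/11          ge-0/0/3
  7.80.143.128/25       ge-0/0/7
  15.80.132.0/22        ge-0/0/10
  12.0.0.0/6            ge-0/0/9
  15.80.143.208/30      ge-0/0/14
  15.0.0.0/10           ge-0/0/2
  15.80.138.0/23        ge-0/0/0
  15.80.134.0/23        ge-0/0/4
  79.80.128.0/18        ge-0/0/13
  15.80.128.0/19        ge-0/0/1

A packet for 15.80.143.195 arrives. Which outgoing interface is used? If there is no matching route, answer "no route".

ge-0/0/1

Routes whose prefix contains 15.80.143.195:
  12.0.0.0/6 (12.0.0.0 - 15.255.255.255) -> ge-0/0/9
  15.64.0.0/11 (15.64.0.0 - 15.95.255.255) -> ge-0/0/3
  15.80.128.0/19 (15.80.128.0 - 15.80.159.255) -> ge-0/0/1
More-specific entries that do NOT match:
  15.80.143.208/30 (15.80.143.208 - 15.80.143.211) does not contain 15.80.143.195
  7.80.143.128/25 (7.80.143.128 - 7.80.143.255) does not contain 15.80.143.195
  15.80.138.0/23 (15.80.138.0 - 15.80.139.255) does not contain 15.80.143.195
  15.80.134.0/23 (15.80.134.0 - 15.80.135.255) does not contain 15.80.143.195
  15.80.132.0/22 (15.80.132.0 - 15.80.135.255) does not contain 15.80.143.195
Longest matching prefix is /19 -> interface ge-0/0/1.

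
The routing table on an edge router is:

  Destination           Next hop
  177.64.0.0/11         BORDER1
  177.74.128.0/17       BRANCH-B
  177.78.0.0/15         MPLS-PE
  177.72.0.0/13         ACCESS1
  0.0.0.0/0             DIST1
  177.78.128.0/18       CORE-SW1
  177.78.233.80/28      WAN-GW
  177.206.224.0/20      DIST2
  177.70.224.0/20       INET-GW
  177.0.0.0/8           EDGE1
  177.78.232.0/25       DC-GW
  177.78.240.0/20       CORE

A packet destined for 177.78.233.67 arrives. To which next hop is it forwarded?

Routes whose prefix contains 177.78.233.67:
  0.0.0.0/0 (default, matches everything) -> DIST1
  177.0.0.0/8 (177.0.0.0 - 177.255.255.255) -> EDGE1
  177.64.0.0/11 (177.64.0.0 - 177.95.255.255) -> BORDER1
  177.72.0.0/13 (177.72.0.0 - 177.79.255.255) -> ACCESS1
  177.78.0.0/15 (177.78.0.0 - 177.79.255.255) -> MPLS-PE
More-specific entries that do NOT match:
  177.78.233.80/28 (177.78.233.80 - 177.78.233.95) does not contain 177.78.233.67
  177.78.232.0/25 (177.78.232.0 - 177.78.232.127) does not contain 177.78.233.67
  177.206.224.0/20 (177.206.224.0 - 177.206.239.255) does not contain 177.78.233.67
  177.70.224.0/20 (177.70.224.0 - 177.70.239.255) does not contain 177.78.233.67
  177.78.240.0/20 (177.78.240.0 - 177.78.255.255) does not contain 177.78.233.67
  177.78.128.0/18 (177.78.128.0 - 177.78.191.255) does not contain 177.78.233.67
  177.74.128.0/17 (177.74.128.0 - 177.74.255.255) does not contain 177.78.233.67
Longest matching prefix is /15 -> next hop MPLS-PE.

MPLS-PE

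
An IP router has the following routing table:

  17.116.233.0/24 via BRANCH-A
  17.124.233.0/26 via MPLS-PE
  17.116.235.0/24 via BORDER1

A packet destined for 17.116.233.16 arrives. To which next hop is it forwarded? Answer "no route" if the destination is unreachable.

BRANCH-A

Routes whose prefix contains 17.116.233.16:
  17.116.233.0/24 (17.116.233.0 - 17.116.233.255) -> BRANCH-A
More-specific entries that do NOT match:
  17.124.233.0/26 (17.124.233.0 - 17.124.233.63) does not contain 17.116.233.16
Longest matching prefix is /24 -> next hop BRANCH-A.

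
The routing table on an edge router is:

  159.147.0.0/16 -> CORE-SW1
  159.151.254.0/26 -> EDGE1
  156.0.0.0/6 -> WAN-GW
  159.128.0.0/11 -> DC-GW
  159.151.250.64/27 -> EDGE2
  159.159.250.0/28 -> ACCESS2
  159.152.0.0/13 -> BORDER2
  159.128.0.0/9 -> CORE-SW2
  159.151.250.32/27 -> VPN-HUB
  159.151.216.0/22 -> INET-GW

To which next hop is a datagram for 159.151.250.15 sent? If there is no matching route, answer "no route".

Routes whose prefix contains 159.151.250.15:
  156.0.0.0/6 (156.0.0.0 - 159.255.255.255) -> WAN-GW
  159.128.0.0/9 (159.128.0.0 - 159.255.255.255) -> CORE-SW2
  159.128.0.0/11 (159.128.0.0 - 159.159.255.255) -> DC-GW
More-specific entries that do NOT match:
  159.159.250.0/28 (159.159.250.0 - 159.159.250.15) does not contain 159.151.250.15
  159.151.250.64/27 (159.151.250.64 - 159.151.250.95) does not contain 159.151.250.15
  159.151.250.32/27 (159.151.250.32 - 159.151.250.63) does not contain 159.151.250.15
  159.151.254.0/26 (159.151.254.0 - 159.151.254.63) does not contain 159.151.250.15
  159.151.216.0/22 (159.151.216.0 - 159.151.219.255) does not contain 159.151.250.15
  159.147.0.0/16 (159.147.0.0 - 159.147.255.255) does not contain 159.151.250.15
  159.152.0.0/13 (159.152.0.0 - 159.159.255.255) does not contain 159.151.250.15
Longest matching prefix is /11 -> next hop DC-GW.

DC-GW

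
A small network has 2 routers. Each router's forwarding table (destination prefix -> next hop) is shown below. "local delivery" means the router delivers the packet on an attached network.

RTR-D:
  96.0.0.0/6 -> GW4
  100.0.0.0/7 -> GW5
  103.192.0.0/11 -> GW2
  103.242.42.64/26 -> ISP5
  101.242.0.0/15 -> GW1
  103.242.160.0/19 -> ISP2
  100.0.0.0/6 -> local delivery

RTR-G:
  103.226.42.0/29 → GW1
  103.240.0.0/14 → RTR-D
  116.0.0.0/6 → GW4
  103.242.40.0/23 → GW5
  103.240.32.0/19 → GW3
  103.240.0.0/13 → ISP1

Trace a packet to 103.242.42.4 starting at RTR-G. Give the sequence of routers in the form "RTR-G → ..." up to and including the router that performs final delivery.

RTR-G → RTR-D

At RTR-G: longest match for 103.242.42.4 is 103.240.0.0/14 -> RTR-D
At RTR-D: longest match for 103.242.42.4 is 100.0.0.0/6 -> local delivery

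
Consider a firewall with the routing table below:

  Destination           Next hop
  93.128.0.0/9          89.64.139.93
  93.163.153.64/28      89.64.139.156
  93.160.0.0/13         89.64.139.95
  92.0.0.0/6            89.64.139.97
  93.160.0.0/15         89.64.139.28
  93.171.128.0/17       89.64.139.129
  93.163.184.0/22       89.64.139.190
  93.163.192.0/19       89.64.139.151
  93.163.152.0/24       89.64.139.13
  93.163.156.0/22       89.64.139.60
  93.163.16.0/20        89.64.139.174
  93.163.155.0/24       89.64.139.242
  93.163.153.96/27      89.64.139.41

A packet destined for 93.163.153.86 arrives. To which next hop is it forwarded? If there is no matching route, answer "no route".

89.64.139.95

Routes whose prefix contains 93.163.153.86:
  92.0.0.0/6 (92.0.0.0 - 95.255.255.255) -> 89.64.139.97
  93.128.0.0/9 (93.128.0.0 - 93.255.255.255) -> 89.64.139.93
  93.160.0.0/13 (93.160.0.0 - 93.167.255.255) -> 89.64.139.95
More-specific entries that do NOT match:
  93.163.153.64/28 (93.163.153.64 - 93.163.153.79) does not contain 93.163.153.86
  93.163.153.96/27 (93.163.153.96 - 93.163.153.127) does not contain 93.163.153.86
  93.163.152.0/24 (93.163.152.0 - 93.163.152.255) does not contain 93.163.153.86
  93.163.155.0/24 (93.163.155.0 - 93.163.155.255) does not contain 93.163.153.86
  93.163.184.0/22 (93.163.184.0 - 93.163.187.255) does not contain 93.163.153.86
  93.163.156.0/22 (93.163.156.0 - 93.163.159.255) does not contain 93.163.153.86
  93.163.16.0/20 (93.163.16.0 - 93.163.31.255) does not contain 93.163.153.86
  93.163.192.0/19 (93.163.192.0 - 93.163.223.255) does not contain 93.163.153.86
  93.171.128.0/17 (93.171.128.0 - 93.171.255.255) does not contain 93.163.153.86
  93.160.0.0/15 (93.160.0.0 - 93.161.255.255) does not contain 93.163.153.86
Longest matching prefix is /13 -> next hop 89.64.139.95.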